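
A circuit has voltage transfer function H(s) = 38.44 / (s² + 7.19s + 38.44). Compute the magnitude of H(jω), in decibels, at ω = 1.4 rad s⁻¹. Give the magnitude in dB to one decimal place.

0.1 dB

|(j1.4)² + 7.19(j1.4) + 38.44| = |36.48 + j10.066| = 37.84
|H(j1.4)| = 38.44 / 37.84 = 1.0158
20 log₁₀(1.0158) = 0.14 dB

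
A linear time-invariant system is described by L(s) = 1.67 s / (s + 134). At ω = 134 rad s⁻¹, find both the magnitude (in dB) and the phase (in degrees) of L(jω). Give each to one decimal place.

|L| = 1.4 dB, ∠L = 45.0 deg

|j134| = 134
|j134 + 134| = √(134² + 134²) = 189.5
|L(j134)| = 1.67 × 134 / 189.5 = 1.1809
20 log₁₀(1.1809) = 1.44 dB
∠(j134) = 90.00°
∠(j134 + 134) = arctan(134/134) = 45.00°
∠L(j134) = 90.00° − 45.00° = 45.00°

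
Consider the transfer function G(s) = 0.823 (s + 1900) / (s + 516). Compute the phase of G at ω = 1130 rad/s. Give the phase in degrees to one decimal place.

-34.7°

∠(j1130 + 1900) = arctan(1130/1900) = 30.74°
∠(j1130 + 516) = arctan(1130/516) = 65.46°
∠G(j1130) = 30.74° − 65.46° = -34.72°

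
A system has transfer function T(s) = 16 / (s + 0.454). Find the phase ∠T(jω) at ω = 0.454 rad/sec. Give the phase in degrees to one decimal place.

∠(j0.454 + 0.454) = arctan(0.454/0.454) = 45.00°
∠T(j0.454) = −45.00° = -45.00°

-45.0°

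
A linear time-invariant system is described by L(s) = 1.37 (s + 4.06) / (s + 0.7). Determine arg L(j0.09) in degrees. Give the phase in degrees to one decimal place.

∠(j0.09 + 4.06) = arctan(0.09/4.06) = 1.27°
∠(j0.09 + 0.7) = arctan(0.09/0.7) = 7.33°
∠L(j0.09) = 1.27° − 7.33° = -6.06°

-6.1 deg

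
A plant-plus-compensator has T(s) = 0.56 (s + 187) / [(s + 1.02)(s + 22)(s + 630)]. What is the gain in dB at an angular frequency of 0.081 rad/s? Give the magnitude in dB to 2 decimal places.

|j0.081 + 187| = √(0.081² + 187²) = 187
|j0.081 + 1.02| = √(0.081² + 1.02²) = 1.023
|j0.081 + 22| = √(0.081² + 22²) = 22
|j0.081 + 630| = √(0.081² + 630²) = 630
|T(j0.081)| = 0.56 × 187 / (1.023 × 22 × 630) = 0.0073841
20 log₁₀(0.0073841) = -42.634 dB

-42.63 dB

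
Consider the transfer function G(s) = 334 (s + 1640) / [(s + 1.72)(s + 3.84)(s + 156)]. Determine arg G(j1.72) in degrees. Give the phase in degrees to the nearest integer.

-70°

∠(j1.72 + 1640) = arctan(1.72/1640) = 0.06°
∠(j1.72 + 1.72) = arctan(1.72/1.72) = 45.00°
∠(j1.72 + 3.84) = arctan(1.72/3.84) = 24.13°
∠(j1.72 + 156) = arctan(1.72/156) = 0.63°
∠G(j1.72) = 0.06° − (45.00° + 24.13° + 0.63°) = -69.70°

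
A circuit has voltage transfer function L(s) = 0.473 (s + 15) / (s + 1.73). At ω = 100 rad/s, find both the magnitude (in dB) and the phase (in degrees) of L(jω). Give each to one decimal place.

|L| = -6.4 dB, ∠L = -7.5°

|j100 + 15| = √(100² + 15²) = 101.1
|j100 + 1.73| = √(100² + 1.73²) = 100
|L(j100)| = 0.473 × 101.1 / 100 = 0.47822
20 log₁₀(0.47822) = -6.41 dB
∠(j100 + 15) = arctan(100/15) = 81.47°
∠(j100 + 1.73) = arctan(100/1.73) = 89.01°
∠L(j100) = 81.47° − 89.01° = -7.54°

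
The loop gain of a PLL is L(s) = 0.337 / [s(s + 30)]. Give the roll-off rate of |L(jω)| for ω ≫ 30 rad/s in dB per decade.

-40 dB/decade

With 0 zeros and 2 poles, the high-frequency asymptotic slope is 20 × (0 − 2) = -40 dB/decade.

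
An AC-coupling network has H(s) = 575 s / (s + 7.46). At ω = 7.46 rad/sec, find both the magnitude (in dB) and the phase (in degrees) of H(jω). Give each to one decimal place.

|H| = 52.2 dB, ∠H = 45.0 deg

|j7.46| = 7.46
|j7.46 + 7.46| = √(7.46² + 7.46²) = 10.55
|H(j7.46)| = 575 × 7.46 / 10.55 = 406.59
20 log₁₀(406.59) = 52.18 dB
∠(j7.46) = 90.00°
∠(j7.46 + 7.46) = arctan(7.46/7.46) = 45.00°
∠H(j7.46) = 90.00° − 45.00° = 45.00°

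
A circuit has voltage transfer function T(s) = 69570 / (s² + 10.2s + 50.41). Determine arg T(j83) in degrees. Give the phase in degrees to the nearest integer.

-173°

∠[(j83)² + 10.2(j83) + 50.41] = ∠[-6838.6 + j846.6] = 172.94°
∠T(j83) = −172.94° = -172.94°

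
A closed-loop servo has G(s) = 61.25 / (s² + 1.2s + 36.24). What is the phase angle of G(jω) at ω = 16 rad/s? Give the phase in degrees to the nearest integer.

∠[(j16)² + 1.2(j16) + 36.24] = ∠[-219.76 + j19.2] = 175.01°
∠G(j16) = −175.01° = -175.01°

-175 deg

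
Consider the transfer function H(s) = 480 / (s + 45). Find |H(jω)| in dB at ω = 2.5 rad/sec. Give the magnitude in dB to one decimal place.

20.5 dB

|j2.5 + 45| = √(2.5² + 45²) = 45.07
|H(j2.5)| = 480 / 45.07 = 10.65
20 log₁₀(10.65) = 20.55 dB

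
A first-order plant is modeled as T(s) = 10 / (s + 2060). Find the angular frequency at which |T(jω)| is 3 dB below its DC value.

2060 rad/sec

For a single-pole low-pass, the −3 dB point is at the pole: ω = 2060 rad/sec.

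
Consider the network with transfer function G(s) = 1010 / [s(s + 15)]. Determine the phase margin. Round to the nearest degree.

27°

Gain crossover: |G(jω)| = 1 at ω ≈ 30.1 rad s⁻¹.
∠G(j30.1) = −90° − arctan(30.1/15) ≈ -153.48°
PM = 180° + (-153.48°) = 26.52°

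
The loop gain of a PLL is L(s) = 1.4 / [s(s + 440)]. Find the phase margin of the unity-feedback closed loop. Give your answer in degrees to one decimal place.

90.0°

Gain crossover: |L(jω)| = 1 at ω ≈ 0.00318 rad s⁻¹.
∠L(j0.00318) = −90° − arctan(0.00318/440) ≈ -90.00°
PM = 180° + (-90.00°) = 90.00°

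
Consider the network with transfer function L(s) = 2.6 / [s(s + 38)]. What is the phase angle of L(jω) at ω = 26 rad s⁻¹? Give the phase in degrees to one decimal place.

∠(j26 + 38) = arctan(26/38) = 34.38°
∠(j26) = 90.00°
∠L(j26) = − (34.38° + 90.00°) = -124.38°

-124.4°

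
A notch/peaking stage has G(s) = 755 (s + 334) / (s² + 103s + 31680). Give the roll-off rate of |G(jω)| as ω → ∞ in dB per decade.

With 1 zero and 2 poles, the high-frequency asymptotic slope is 20 × (1 − 2) = -20 dB/decade.

-20 dB/decade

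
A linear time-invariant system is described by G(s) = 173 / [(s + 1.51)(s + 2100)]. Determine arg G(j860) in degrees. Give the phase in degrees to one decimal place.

∠(j860 + 1.51) = arctan(860/1.51) = 89.90°
∠(j860 + 2100) = arctan(860/2100) = 22.27°
∠G(j860) = − (89.90° + 22.27°) = -112.17°

-112.2°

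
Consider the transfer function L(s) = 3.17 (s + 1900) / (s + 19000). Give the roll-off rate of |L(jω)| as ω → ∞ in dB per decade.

0 dB/decade

With 1 zero and 1 pole, the high-frequency asymptotic slope is 20 × (1 − 1) = 0 dB/decade.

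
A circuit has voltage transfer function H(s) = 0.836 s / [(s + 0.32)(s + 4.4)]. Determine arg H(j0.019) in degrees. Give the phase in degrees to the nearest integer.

∠(j0.019) = 90.00°
∠(j0.019 + 0.32) = arctan(0.019/0.32) = 3.40°
∠(j0.019 + 4.4) = arctan(0.019/4.4) = 0.25°
∠H(j0.019) = 90.00° − (3.40° + 0.25°) = 86.35°

86 deg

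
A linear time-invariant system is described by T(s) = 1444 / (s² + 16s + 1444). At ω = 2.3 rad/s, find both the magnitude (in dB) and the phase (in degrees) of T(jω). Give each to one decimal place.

|(j2.3)² + 16(j2.3) + 1444| = |1438.7 + j36.8| = 1439
|T(j2.3)| = 1444 / 1439 = 1.0033
20 log₁₀(1.0033) = 0.03 dB
∠[(j2.3)² + 16(j2.3) + 1444] = ∠[1438.7 + j36.8] = 1.47°
∠T(j2.3) = −1.47° = -1.47°

|T| = 0.0 dB, ∠T = -1.5 deg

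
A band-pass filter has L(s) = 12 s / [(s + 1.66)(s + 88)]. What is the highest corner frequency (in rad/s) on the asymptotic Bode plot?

88 rad/s

Break frequencies occur at each pole and zero magnitude: 1.66 rad/s, 88 rad/s.
The highest is 88 rad/s.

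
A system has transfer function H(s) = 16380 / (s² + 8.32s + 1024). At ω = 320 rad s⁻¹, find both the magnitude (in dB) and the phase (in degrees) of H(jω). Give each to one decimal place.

|(j320)² + 8.32(j320) + 1024| = |-1.0138e+05 + j2662.4| = 1.014e+05
|H(j320)| = 16380 / 1.014e+05 = 0.16152
20 log₁₀(0.16152) = -15.84 dB
∠[(j320)² + 8.32(j320) + 1024] = ∠[-1.0138e+05 + j2662.4] = 178.50°
∠H(j320) = −178.50° = -178.50°

|H| = -15.8 dB, ∠H = -178.5°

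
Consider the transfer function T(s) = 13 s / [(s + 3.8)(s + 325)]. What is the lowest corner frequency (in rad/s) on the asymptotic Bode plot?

Break frequencies occur at each pole and zero magnitude: 3.8 rad/s, 325 rad/s.
The lowest is 3.8 rad/s.

3.8 rad/s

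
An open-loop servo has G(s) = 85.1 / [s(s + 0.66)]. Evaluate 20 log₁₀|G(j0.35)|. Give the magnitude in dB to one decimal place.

|j0.35 + 0.66| = √(0.35² + 0.66²) = 0.7471
|j0.35| = 0.35
|G(j0.35)| = 85.1 / (0.7471 × 0.35) = 325.47
20 log₁₀(325.47) = 50.25 dB

50.3 dB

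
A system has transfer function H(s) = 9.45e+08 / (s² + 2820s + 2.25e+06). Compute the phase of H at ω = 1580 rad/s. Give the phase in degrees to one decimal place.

∠[(j1580)² + 2820(j1580) + 2.25e+06] = ∠[-2.464e+05 + j4.4556e+06] = 93.17°
∠H(j1580) = −93.17° = -93.17°

-93.2°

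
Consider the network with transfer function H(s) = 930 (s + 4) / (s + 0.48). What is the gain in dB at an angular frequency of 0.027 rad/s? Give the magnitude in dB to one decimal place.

|j0.027 + 4| = √(0.027² + 4²) = 4
|j0.027 + 0.48| = √(0.027² + 0.48²) = 0.4808
|H(j0.027)| = 930 × 4 / 0.4808 = 7737.9
20 log₁₀(7737.9) = 77.77 dB

77.8 dB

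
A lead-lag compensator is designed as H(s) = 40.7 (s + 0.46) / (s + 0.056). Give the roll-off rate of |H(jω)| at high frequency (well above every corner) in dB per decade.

With 1 zero and 1 pole, the high-frequency asymptotic slope is 20 × (1 − 1) = 0 dB/decade.

0 dB/decade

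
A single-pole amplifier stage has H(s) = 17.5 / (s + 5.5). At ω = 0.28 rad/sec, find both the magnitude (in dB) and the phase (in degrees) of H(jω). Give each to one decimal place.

|j0.28 + 5.5| = √(0.28² + 5.5²) = 5.507
|H(j0.28)| = 17.5 / 5.507 = 3.1777
20 log₁₀(3.1777) = 10.04 dB
∠(j0.28 + 5.5) = arctan(0.28/5.5) = 2.91°
∠H(j0.28) = −2.91° = -2.91°

|H| = 10.0 dB, ∠H = -2.9°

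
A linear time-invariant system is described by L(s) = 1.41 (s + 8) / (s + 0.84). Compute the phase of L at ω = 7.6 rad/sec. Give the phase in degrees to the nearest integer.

-40 deg

∠(j7.6 + 8) = arctan(7.6/8) = 43.53°
∠(j7.6 + 0.84) = arctan(7.6/0.84) = 83.69°
∠L(j7.6) = 43.53° − 83.69° = -40.16°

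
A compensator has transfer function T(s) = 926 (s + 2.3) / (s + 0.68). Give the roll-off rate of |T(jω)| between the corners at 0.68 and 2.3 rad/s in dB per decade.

In this band the factors already past their corner are: pole at 0.68; net slope = -20 dB/decade.

-20 dB/decade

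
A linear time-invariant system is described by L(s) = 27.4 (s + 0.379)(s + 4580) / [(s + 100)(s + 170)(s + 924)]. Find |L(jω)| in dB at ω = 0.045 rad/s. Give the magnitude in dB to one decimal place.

|j0.045 + 0.379| = √(0.045² + 0.379²) = 0.3817
|j0.045 + 4580| = √(0.045² + 4580²) = 4580
|j0.045 + 100| = √(0.045² + 100²) = 100
|j0.045 + 170| = √(0.045² + 170²) = 170
|j0.045 + 924| = √(0.045² + 924²) = 924
|L(j0.045)| = 27.4 × 0.3817 × 4580 / (100 × 170 × 924) = 0.0030491
20 log₁₀(0.0030491) = -50.32 dB

-50.3 dB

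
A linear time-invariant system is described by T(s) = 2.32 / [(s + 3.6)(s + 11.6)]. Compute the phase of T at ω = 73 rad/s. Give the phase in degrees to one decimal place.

-168.1°

∠(j73 + 3.6) = arctan(73/3.6) = 87.18°
∠(j73 + 11.6) = arctan(73/11.6) = 80.97°
∠T(j73) = − (87.18° + 80.97°) = -168.15°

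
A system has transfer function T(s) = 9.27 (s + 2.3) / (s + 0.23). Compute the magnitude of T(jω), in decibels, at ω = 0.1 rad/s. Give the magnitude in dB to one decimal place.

38.6 dB

|j0.1 + 2.3| = √(0.1² + 2.3²) = 2.302
|j0.1 + 0.23| = √(0.1² + 0.23²) = 0.2508
|T(j0.1)| = 9.27 × 2.302 / 0.2508 = 85.093
20 log₁₀(85.093) = 38.60 dB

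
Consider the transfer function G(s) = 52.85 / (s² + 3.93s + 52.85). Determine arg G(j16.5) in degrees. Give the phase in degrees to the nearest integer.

∠[(j16.5)² + 3.93(j16.5) + 52.85] = ∠[-219.4 + j64.845] = 163.53°
∠G(j16.5) = −163.53° = -163.53°

-164 deg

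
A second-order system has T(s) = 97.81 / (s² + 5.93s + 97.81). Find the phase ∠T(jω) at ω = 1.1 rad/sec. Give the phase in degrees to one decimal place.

-3.9°

∠[(j1.1)² + 5.93(j1.1) + 97.81] = ∠[96.6 + j6.523] = 3.86°
∠T(j1.1) = −3.86° = -3.86°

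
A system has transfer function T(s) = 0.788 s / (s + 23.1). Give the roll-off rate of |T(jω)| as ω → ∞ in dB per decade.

With 1 zero and 1 pole, the high-frequency asymptotic slope is 20 × (1 − 1) = 0 dB/decade.

0 dB/decade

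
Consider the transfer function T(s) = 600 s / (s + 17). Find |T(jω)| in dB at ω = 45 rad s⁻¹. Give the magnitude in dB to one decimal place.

|j45| = 45
|j45 + 17| = √(45² + 17²) = 48.1
|T(j45)| = 600 × 45 / 48.1 = 561.28
20 log₁₀(561.28) = 54.98 dB

55.0 dB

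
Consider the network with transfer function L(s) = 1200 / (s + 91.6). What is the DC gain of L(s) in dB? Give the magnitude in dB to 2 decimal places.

L(0) = 1200 / 91.6 = 13.1
20 log₁₀(13.1) = 22.346 dB

22.35 dB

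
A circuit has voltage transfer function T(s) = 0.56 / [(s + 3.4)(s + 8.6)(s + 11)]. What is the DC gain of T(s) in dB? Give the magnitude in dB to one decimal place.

T(0) = 0.56 / (3.4 × 8.6 × 11) = 0.0017411
20 log₁₀(0.0017411) = -55.18 dB

-55.2 dB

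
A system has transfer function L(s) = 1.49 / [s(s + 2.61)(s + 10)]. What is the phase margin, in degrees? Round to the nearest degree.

Gain crossover: |L(jω)| = 1 at ω ≈ 0.0571 rad/sec.
∠L(j0.0571) = −90° − arctan(0.0571/2.61) − arctan(0.0571/10) ≈ -91.58°
PM = 180° + (-91.58°) = 88.42°

88°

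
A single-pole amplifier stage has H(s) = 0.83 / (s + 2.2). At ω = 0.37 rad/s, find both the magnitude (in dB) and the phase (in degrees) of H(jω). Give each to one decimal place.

|j0.37 + 2.2| = √(0.37² + 2.2²) = 2.231
|H(j0.37)| = 0.83 / 2.231 = 0.37205
20 log₁₀(0.37205) = -8.59 dB
∠(j0.37 + 2.2) = arctan(0.37/2.2) = 9.55°
∠H(j0.37) = −9.55° = -9.55°

|H| = -8.6 dB, ∠H = -9.5 deg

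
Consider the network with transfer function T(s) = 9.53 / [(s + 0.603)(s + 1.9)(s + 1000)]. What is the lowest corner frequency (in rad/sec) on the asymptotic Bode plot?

0.603 rad/sec

Break frequencies occur at each pole and zero magnitude: 0.603 rad/sec, 1.9 rad/sec, 1000 rad/sec.
The lowest is 0.603 rad/sec.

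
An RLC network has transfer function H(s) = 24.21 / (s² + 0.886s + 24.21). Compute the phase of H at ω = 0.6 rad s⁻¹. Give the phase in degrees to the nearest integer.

-1 deg

∠[(j0.6)² + 0.886(j0.6) + 24.21] = ∠[23.85 + j0.5316] = 1.28°
∠H(j0.6) = −1.28° = -1.28°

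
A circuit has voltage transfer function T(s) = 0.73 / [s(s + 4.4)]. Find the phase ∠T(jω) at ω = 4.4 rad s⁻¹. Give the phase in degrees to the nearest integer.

∠(j4.4 + 4.4) = arctan(4.4/4.4) = 45.00°
∠(j4.4) = 90.00°
∠T(j4.4) = − (45.00° + 90.00°) = -135.00°

-135°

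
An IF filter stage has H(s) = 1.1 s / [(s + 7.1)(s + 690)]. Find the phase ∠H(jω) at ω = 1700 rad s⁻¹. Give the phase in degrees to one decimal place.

∠(j1700) = 90.00°
∠(j1700 + 7.1) = arctan(1700/7.1) = 89.76°
∠(j1700 + 690) = arctan(1700/690) = 67.91°
∠H(j1700) = 90.00° − (89.76° + 67.91°) = -67.67°

-67.7°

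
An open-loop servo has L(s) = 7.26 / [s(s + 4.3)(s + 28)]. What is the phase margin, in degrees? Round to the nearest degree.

89°

Gain crossover: |L(jω)| = 1 at ω ≈ 0.0603 rad s⁻¹.
∠L(j0.0603) = −90° − arctan(0.0603/4.3) − arctan(0.0603/28) ≈ -90.93°
PM = 180° + (-90.93°) = 89.07°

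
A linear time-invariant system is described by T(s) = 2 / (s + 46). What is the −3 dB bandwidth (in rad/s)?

For a single-pole low-pass, the −3 dB point is at the pole: ω = 46 rad/s.

46 rad/s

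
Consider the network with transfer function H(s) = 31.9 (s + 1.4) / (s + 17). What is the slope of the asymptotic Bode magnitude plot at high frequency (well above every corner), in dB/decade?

0 dB/decade

With 1 zero and 1 pole, the high-frequency asymptotic slope is 20 × (1 − 1) = 0 dB/decade.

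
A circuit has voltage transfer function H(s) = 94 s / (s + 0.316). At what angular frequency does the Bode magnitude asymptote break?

0.316 rad s⁻¹

The single real pole at s = −0.316 gives a corner at ω = 0.316 rad s⁻¹.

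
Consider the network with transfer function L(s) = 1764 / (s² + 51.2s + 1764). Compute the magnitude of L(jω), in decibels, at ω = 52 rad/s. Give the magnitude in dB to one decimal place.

|(j52)² + 51.2(j52) + 1764| = |-940 + j2662.4| = 2823
|L(j52)| = 1764 / 2823 = 0.62476
20 log₁₀(0.62476) = -4.09 dB

-4.1 dB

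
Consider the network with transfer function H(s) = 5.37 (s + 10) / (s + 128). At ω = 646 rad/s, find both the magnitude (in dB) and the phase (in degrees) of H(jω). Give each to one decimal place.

|H| = 14.4 dB, ∠H = 10.3°

|j646 + 10| = √(646² + 10²) = 646.1
|j646 + 128| = √(646² + 128²) = 658.6
|H(j646)| = 5.37 × 646.1 / 658.6 = 5.2682
20 log₁₀(5.2682) = 14.43 dB
∠(j646 + 10) = arctan(646/10) = 89.11°
∠(j646 + 128) = arctan(646/128) = 78.79°
∠H(j646) = 89.11° − 78.79° = 10.32°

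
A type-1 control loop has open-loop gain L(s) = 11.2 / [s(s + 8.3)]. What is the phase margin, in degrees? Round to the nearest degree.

81 deg

Gain crossover: |L(jω)| = 1 at ω ≈ 1.33 rad/sec.
∠L(j1.33) = −90° − arctan(1.33/8.3) ≈ -99.12°
PM = 180° + (-99.12°) = 80.88°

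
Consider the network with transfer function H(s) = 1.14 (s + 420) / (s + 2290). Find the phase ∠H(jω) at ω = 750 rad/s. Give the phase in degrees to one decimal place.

∠(j750 + 420) = arctan(750/420) = 60.75°
∠(j750 + 2290) = arctan(750/2290) = 18.13°
∠H(j750) = 60.75° − 18.13° = 42.62°

42.6°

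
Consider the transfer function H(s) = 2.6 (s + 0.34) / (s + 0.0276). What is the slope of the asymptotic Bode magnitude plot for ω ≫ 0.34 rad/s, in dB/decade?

0 dB/decade

With 1 zero and 1 pole, the high-frequency asymptotic slope is 20 × (1 − 1) = 0 dB/decade.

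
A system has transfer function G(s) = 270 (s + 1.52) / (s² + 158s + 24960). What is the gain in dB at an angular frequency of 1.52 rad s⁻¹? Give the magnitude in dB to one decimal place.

-32.7 dB

|j1.52 + 1.52| = √(1.52² + 1.52²) = 2.15
|(j1.52)² + 158(j1.52) + 24960| = |24958 + j240.16| = 2.496e+04
|G(j1.52)| = 270 × 2.15 / 2.496e+04 = 0.023254
20 log₁₀(0.023254) = -32.67 dB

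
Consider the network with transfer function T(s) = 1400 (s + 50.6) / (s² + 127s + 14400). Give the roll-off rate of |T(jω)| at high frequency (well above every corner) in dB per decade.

With 1 zero and 2 poles, the high-frequency asymptotic slope is 20 × (1 − 2) = -20 dB/decade.

-20 dB/decade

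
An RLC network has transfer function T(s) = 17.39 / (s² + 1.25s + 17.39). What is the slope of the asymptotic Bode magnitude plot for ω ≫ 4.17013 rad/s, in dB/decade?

With 0 zeros and 2 poles, the high-frequency asymptotic slope is 20 × (0 − 2) = -40 dB/decade.

-40 dB/decade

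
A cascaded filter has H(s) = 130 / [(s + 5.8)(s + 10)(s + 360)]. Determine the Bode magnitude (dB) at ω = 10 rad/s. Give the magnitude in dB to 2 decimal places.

|j10 + 5.8| = √(10² + 5.8²) = 11.56
|j10 + 10| = √(10² + 10²) = 14.14
|j10 + 360| = √(10² + 360²) = 360.1
|H(j10)| = 130 / (11.56 × 14.14 × 360.1) = 0.002208
20 log₁₀(0.002208) = -53.120 dB

-53.12 dB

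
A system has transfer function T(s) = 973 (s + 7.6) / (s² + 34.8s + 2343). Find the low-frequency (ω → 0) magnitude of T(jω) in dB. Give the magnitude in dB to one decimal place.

10.0 dB

T(0) = 973 × 7.6 / 2343 = 3.1561
20 log₁₀(3.1561) = 9.98 dB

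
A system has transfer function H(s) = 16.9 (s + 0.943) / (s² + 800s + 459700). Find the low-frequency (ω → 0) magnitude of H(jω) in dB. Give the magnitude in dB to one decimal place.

H(0) = 16.9 × 0.943 / 459700 = 3.4668e-05
20 log₁₀(3.4668e-05) = -89.20 dB

-89.2 dB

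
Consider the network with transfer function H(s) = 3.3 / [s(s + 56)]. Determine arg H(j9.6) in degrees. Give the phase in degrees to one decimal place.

∠(j9.6 + 56) = arctan(9.6/56) = 9.73°
∠(j9.6) = 90.00°
∠H(j9.6) = − (9.73° + 90.00°) = -99.73°

-99.7 deg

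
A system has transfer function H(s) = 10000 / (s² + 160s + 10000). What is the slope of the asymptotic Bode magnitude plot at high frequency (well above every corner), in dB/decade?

With 0 zeros and 2 poles, the high-frequency asymptotic slope is 20 × (0 − 2) = -40 dB/decade.

-40 dB/decade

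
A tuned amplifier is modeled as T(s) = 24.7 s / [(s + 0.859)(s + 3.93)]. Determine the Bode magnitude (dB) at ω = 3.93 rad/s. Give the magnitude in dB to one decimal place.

|j3.93| = 3.93
|j3.93 + 0.859| = √(3.93² + 0.859²) = 4.023
|j3.93 + 3.93| = √(3.93² + 3.93²) = 5.558
|T(j3.93)| = 24.7 × 3.93 / (4.023 × 5.558) = 4.3417
20 log₁₀(4.3417) = 12.75 dB

12.8 dB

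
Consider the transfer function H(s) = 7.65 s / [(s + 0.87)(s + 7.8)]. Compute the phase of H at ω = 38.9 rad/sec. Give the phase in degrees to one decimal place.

-77.4 deg

∠(j38.9) = 90.00°
∠(j38.9 + 0.87) = arctan(38.9/0.87) = 88.72°
∠(j38.9 + 7.8) = arctan(38.9/7.8) = 78.66°
∠H(j38.9) = 90.00° − (88.72° + 78.66°) = -77.38°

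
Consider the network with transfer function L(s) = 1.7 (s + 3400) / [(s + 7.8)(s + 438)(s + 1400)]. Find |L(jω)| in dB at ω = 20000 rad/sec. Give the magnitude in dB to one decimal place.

-167.3 dB

|j20000 + 3400| = √(20000² + 3400²) = 2.029e+04
|j20000 + 7.8| = √(20000² + 7.8²) = 2e+04
|j20000 + 438| = √(20000² + 438²) = 2e+04
|j20000 + 1400| = √(20000² + 1400²) = 2.005e+04
|L(j20000)| = 1.7 × 2.029e+04 / (2e+04 × 2e+04 × 2.005e+04) = 4.2994e-09
20 log₁₀(4.2994e-09) = -167.33 dB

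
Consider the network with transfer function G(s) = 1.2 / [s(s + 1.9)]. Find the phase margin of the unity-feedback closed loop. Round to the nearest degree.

Gain crossover: |G(jω)| = 1 at ω ≈ 0.602 rad/s.
∠G(j0.602) = −90° − arctan(0.602/1.9) ≈ -107.58°
PM = 180° + (-107.58°) = 72.42°

72°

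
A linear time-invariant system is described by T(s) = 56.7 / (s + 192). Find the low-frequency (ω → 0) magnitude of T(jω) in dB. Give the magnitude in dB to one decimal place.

-10.6 dB

T(0) = 56.7 / 192 = 0.29531
20 log₁₀(0.29531) = -10.59 dB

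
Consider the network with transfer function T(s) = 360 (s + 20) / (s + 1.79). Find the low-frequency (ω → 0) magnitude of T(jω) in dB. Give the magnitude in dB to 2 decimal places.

72.09 dB

T(0) = 360 × 20 / 1.79 = 4022.3
20 log₁₀(4022.3) = 72.090 dB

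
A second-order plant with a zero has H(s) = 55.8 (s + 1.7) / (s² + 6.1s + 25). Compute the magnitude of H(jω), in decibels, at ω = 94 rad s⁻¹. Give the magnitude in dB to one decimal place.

-4.5 dB

|j94 + 1.7| = √(94² + 1.7²) = 94.02
|(j94)² + 6.1(j94) + 25| = |-8811 + j573.4| = 8830
|H(j94)| = 55.8 × 94.02 / 8830 = 0.59414
20 log₁₀(0.59414) = -4.52 dB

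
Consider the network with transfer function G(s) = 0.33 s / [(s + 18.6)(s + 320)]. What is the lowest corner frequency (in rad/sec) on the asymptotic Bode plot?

18.6 rad/sec

Break frequencies occur at each pole and zero magnitude: 18.6 rad/sec, 320 rad/sec.
The lowest is 18.6 rad/sec.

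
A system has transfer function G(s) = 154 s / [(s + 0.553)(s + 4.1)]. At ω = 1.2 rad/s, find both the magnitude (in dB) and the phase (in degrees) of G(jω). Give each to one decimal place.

|j1.2| = 1.2
|j1.2 + 0.553| = √(1.2² + 0.553²) = 1.321
|j1.2 + 4.1| = √(1.2² + 4.1²) = 4.272
|G(j1.2)| = 154 × 1.2 / (1.321 × 4.272) = 32.74
20 log₁₀(32.74) = 30.30 dB
∠(j1.2) = 90.00°
∠(j1.2 + 0.553) = arctan(1.2/0.553) = 65.26°
∠(j1.2 + 4.1) = arctan(1.2/4.1) = 16.31°
∠G(j1.2) = 90.00° − (65.26° + 16.31°) = 8.43°

|G| = 30.3 dB, ∠G = 8.4°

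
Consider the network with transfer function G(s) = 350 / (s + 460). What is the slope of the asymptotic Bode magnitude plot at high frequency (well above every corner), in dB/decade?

With 0 zeros and 1 pole, the high-frequency asymptotic slope is 20 × (0 − 1) = -20 dB/decade.

-20 dB/decade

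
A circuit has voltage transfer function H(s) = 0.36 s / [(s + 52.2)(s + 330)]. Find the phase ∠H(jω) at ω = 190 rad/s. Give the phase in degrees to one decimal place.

-14.6°

∠(j190) = 90.00°
∠(j190 + 52.2) = arctan(190/52.2) = 74.64°
∠(j190 + 330) = arctan(190/330) = 29.93°
∠H(j190) = 90.00° − (74.64° + 29.93°) = -14.57°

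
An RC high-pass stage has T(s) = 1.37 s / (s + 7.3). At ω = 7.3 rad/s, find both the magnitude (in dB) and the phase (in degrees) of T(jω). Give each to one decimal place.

|j7.3| = 7.3
|j7.3 + 7.3| = √(7.3² + 7.3²) = 10.32
|T(j7.3)| = 1.37 × 7.3 / 10.32 = 0.96874
20 log₁₀(0.96874) = -0.28 dB
∠(j7.3) = 90.00°
∠(j7.3 + 7.3) = arctan(7.3/7.3) = 45.00°
∠T(j7.3) = 90.00° − 45.00° = 45.00°

|T| = -0.3 dB, ∠T = 45.0 deg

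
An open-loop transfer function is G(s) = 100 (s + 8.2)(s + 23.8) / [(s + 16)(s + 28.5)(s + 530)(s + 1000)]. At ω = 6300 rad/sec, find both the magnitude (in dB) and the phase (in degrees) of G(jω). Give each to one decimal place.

|G| = -112.1 dB, ∠G = -166.1°

|j6300 + 8.2| = √(6300² + 8.2²) = 6300
|j6300 + 23.8| = √(6300² + 23.8²) = 6300
|j6300 + 16| = √(6300² + 16²) = 6300
|j6300 + 28.5| = √(6300² + 28.5²) = 6300
|j6300 + 530| = √(6300² + 530²) = 6322
|j6300 + 1000| = √(6300² + 1000²) = 6379
|G(j6300)| = 100 × 6300 × 6300 / (6300 × 6300 × 6322 × 6379) = 2.4796e-06
20 log₁₀(2.4796e-06) = -112.11 dB
∠(j6300 + 8.2) = arctan(6300/8.2) = 89.93°
∠(j6300 + 23.8) = arctan(6300/23.8) = 89.78°
∠(j6300 + 16) = arctan(6300/16) = 89.85°
∠(j6300 + 28.5) = arctan(6300/28.5) = 89.74°
∠(j6300 + 530) = arctan(6300/530) = 85.19°
∠(j6300 + 1000) = arctan(6300/1000) = 80.98°
∠G(j6300) = 89.93° + 89.78° − (89.85° + 89.74° + 85.19° + 80.98°) = -166.06°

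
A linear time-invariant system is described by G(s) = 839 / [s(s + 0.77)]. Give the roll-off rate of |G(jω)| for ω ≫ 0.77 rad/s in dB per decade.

With 0 zeros and 2 poles, the high-frequency asymptotic slope is 20 × (0 − 2) = -40 dB/decade.

-40 dB/decade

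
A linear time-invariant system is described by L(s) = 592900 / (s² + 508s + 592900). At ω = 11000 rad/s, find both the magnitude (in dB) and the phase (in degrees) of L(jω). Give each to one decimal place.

|(j11000)² + 508(j11000) + 592900| = |-1.2041e+08 + j5.588e+06| = 1.205e+08
|L(j11000)| = 592900 / 1.205e+08 = 0.0049188
20 log₁₀(0.0049188) = -46.16 dB
∠[(j11000)² + 508(j11000) + 592900] = ∠[-1.2041e+08 + j5.588e+06] = 177.34°
∠L(j11000) = −177.34° = -177.34°

|L| = -46.2 dB, ∠L = -177.3°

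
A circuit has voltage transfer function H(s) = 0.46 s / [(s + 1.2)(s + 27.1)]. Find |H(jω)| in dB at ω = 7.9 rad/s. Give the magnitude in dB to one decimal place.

-35.9 dB

|j7.9| = 7.9
|j7.9 + 1.2| = √(7.9² + 1.2²) = 7.991
|j7.9 + 27.1| = √(7.9² + 27.1²) = 28.23
|H(j7.9)| = 0.46 × 7.9 / (7.991 × 28.23) = 0.016111
20 log₁₀(0.016111) = -35.86 dB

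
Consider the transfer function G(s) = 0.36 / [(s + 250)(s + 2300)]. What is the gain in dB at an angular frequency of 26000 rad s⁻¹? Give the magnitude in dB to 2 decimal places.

|j26000 + 250| = √(26000² + 250²) = 2.6e+04
|j26000 + 2300| = √(26000² + 2300²) = 2.61e+04
|G(j26000)| = 0.36 / (2.6e+04 × 2.61e+04) = 5.3045e-10
20 log₁₀(5.3045e-10) = -185.507 dB

-185.51 dB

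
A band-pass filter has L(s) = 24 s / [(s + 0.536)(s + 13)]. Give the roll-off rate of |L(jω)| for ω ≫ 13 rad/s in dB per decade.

-20 dB/decade

With 1 zero and 2 poles, the high-frequency asymptotic slope is 20 × (1 − 2) = -20 dB/decade.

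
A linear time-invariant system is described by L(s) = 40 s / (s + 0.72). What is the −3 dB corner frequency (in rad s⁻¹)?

For a single-pole high-pass, the −3 dB point is at the pole: ω = 0.72 rad s⁻¹.

0.72 rad s⁻¹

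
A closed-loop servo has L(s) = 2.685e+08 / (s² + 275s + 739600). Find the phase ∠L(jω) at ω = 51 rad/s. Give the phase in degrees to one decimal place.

-1.1 deg

∠[(j51)² + 275(j51) + 739600] = ∠[7.37e+05 + j14025] = 1.09°
∠L(j51) = −1.09° = -1.09°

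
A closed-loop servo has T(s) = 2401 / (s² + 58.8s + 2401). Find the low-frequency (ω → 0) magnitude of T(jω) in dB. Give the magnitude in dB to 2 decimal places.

0.00 dB

T(0) = 2401 / 2401 = 1
20 log₁₀(1) = 0.000 dB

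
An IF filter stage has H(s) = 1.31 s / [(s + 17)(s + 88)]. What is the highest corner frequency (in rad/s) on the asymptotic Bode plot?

Break frequencies occur at each pole and zero magnitude: 17 rad/s, 88 rad/s.
The highest is 88 rad/s.

88 rad/s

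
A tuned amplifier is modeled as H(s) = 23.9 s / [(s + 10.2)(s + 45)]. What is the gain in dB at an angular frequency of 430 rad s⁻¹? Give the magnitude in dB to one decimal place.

|j430| = 430
|j430 + 10.2| = √(430² + 10.2²) = 430.1
|j430 + 45| = √(430² + 45²) = 432.3
|H(j430)| = 23.9 × 430 / (430.1 × 432.3) = 0.055264
20 log₁₀(0.055264) = -25.15 dB

-25.2 dB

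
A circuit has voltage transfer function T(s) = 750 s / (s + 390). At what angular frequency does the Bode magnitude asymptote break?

390 rad s⁻¹

The single real pole at s = −390 gives a corner at ω = 390 rad s⁻¹.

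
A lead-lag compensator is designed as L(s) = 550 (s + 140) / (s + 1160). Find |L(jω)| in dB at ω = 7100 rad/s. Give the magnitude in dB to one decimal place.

|j7100 + 140| = √(7100² + 140²) = 7101
|j7100 + 1160| = √(7100² + 1160²) = 7194
|L(j7100)| = 550 × 7101 / 7194 = 542.91
20 log₁₀(542.91) = 54.69 dB

54.7 dB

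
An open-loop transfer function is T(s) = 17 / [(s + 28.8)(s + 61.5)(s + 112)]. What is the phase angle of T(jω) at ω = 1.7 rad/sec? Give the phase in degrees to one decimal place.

∠(j1.7 + 28.8) = arctan(1.7/28.8) = 3.38°
∠(j1.7 + 61.5) = arctan(1.7/61.5) = 1.58°
∠(j1.7 + 112) = arctan(1.7/112) = 0.87°
∠T(j1.7) = − (3.38° + 1.58° + 0.87°) = -5.83°

-5.8°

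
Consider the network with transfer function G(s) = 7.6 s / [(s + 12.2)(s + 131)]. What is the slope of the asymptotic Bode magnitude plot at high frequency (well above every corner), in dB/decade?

-20 dB/decade

With 1 zero and 2 poles, the high-frequency asymptotic slope is 20 × (1 − 2) = -20 dB/decade.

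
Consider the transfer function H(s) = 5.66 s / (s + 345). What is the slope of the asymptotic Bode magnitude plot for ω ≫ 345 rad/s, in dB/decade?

0 dB/decade

With 1 zero and 1 pole, the high-frequency asymptotic slope is 20 × (1 − 1) = 0 dB/decade.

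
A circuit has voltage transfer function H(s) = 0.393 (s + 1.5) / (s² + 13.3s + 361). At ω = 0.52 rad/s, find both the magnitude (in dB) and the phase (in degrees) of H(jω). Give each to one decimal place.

|j0.52 + 1.5| = √(0.52² + 1.5²) = 1.588
|(j0.52)² + 13.3(j0.52) + 361| = |360.73 + j6.916| = 360.8
|H(j0.52)| = 0.393 × 1.588 / 360.8 = 0.0017293
20 log₁₀(0.0017293) = -55.24 dB
∠(j0.52 + 1.5) = arctan(0.52/1.5) = 19.12°
∠[(j0.52)² + 13.3(j0.52) + 361] = ∠[360.73 + j6.916] = 1.10°
∠H(j0.52) = 19.12° − 1.10° = 18.02°

|H| = -55.2 dB, ∠H = 18.0 deg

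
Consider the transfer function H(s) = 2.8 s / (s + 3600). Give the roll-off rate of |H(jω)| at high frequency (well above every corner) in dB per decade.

With 1 zero and 1 pole, the high-frequency asymptotic slope is 20 × (1 − 1) = 0 dB/decade.

0 dB/decade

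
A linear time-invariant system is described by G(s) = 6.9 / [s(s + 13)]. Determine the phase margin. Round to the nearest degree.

Gain crossover: |G(jω)| = 1 at ω ≈ 0.53 rad s⁻¹.
∠G(j0.53) = −90° − arctan(0.53/13) ≈ -92.34°
PM = 180° + (-92.34°) = 87.66°

88°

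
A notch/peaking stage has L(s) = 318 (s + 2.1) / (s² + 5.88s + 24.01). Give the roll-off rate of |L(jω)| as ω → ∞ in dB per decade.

-20 dB/decade

With 1 zero and 2 poles, the high-frequency asymptotic slope is 20 × (1 − 2) = -20 dB/decade.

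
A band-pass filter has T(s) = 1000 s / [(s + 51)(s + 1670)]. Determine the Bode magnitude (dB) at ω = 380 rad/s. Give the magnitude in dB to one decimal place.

-4.8 dB

|j380| = 380
|j380 + 51| = √(380² + 51²) = 383.4
|j380 + 1670| = √(380² + 1670²) = 1713
|T(j380)| = 1000 × 380 / (383.4 × 1713) = 0.57869
20 log₁₀(0.57869) = -4.75 dB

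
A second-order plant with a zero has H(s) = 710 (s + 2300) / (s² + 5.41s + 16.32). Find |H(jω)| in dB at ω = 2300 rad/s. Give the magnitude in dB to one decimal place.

-7.2 dB

|j2300 + 2300| = √(2300² + 2300²) = 3253
|(j2300)² + 5.41(j2300) + 16.32| = |-5.29e+06 + j12443| = 5.29e+06
|H(j2300)| = 710 × 3253 / 5.29e+06 = 0.43656
20 log₁₀(0.43656) = -7.20 dB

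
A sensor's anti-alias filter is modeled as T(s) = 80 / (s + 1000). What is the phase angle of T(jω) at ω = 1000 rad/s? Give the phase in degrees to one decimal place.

∠(j1000 + 1000) = arctan(1000/1000) = 45.00°
∠T(j1000) = −45.00° = -45.00°

-45.0°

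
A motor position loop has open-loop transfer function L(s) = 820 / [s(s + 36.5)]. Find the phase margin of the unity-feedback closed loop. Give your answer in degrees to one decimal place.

Gain crossover: |L(jω)| = 1 at ω ≈ 19.8 rad/sec.
∠L(j19.8) = −90° − arctan(19.8/36.5) ≈ -118.43°
PM = 180° + (-118.43°) = 61.57°

61.6 deg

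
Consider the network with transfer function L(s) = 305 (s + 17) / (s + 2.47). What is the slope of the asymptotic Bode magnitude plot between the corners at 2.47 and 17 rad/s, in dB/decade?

-20 dB/decade

In this band the factors already past their corner are: pole at 2.47; net slope = -20 dB/decade.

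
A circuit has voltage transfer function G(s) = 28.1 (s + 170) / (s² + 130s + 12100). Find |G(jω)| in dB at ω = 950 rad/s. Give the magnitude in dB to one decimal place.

-30.4 dB

|j950 + 170| = √(950² + 170²) = 965.1
|(j950)² + 130(j950) + 12100| = |-8.904e+05 + j1.235e+05| = 8.989e+05
|G(j950)| = 28.1 × 965.1 / 8.989e+05 = 0.030168
20 log₁₀(0.030168) = -30.41 dB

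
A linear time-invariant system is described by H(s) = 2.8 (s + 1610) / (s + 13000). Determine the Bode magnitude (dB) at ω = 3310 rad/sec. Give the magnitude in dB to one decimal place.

-2.3 dB

|j3310 + 1610| = √(3310² + 1610²) = 3681
|j3310 + 13000| = √(3310² + 13000²) = 1.341e+04
|H(j3310)| = 2.8 × 3681 / 1.341e+04 = 0.76827
20 log₁₀(0.76827) = -2.29 dB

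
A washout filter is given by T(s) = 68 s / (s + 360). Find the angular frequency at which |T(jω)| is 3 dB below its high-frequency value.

For a single-pole high-pass, the −3 dB point is at the pole: ω = 360 rad s⁻¹.

360 rad s⁻¹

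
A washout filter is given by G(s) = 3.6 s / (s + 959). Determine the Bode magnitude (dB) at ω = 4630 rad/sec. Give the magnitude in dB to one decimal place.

|j4630| = 4630
|j4630 + 959| = √(4630² + 959²) = 4728
|G(j4630)| = 3.6 × 4630 / 4728 = 3.5252
20 log₁₀(3.5252) = 10.94 dB

10.9 dB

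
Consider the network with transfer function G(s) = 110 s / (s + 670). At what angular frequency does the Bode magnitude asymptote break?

The single real pole at s = −670 gives a corner at ω = 670 rad/s.

670 rad/s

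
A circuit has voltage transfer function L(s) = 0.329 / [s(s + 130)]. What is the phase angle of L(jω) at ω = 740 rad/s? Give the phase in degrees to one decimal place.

-170.0°

∠(j740 + 130) = arctan(740/130) = 80.04°
∠(j740) = 90.00°
∠L(j740) = − (80.04° + 90.00°) = -170.04°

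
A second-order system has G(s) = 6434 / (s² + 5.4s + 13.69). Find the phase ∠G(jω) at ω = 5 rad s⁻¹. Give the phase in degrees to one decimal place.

∠[(j5)² + 5.4(j5) + 13.69] = ∠[-11.31 + j27] = 112.73°
∠G(j5) = −112.73° = -112.73°

-112.7°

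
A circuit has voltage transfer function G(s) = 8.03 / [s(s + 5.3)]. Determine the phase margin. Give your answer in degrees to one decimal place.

Gain crossover: |G(jω)| = 1 at ω ≈ 1.46 rad s⁻¹.
∠G(j1.46) = −90° − arctan(1.46/5.3) ≈ -105.41°
PM = 180° + (-105.41°) = 74.59°

74.6°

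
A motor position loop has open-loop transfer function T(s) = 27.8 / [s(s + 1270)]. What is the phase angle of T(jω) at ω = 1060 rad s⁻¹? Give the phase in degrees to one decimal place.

∠(j1060 + 1270) = arctan(1060/1270) = 39.85°
∠(j1060) = 90.00°
∠T(j1060) = − (39.85° + 90.00°) = -129.85°

-129.8°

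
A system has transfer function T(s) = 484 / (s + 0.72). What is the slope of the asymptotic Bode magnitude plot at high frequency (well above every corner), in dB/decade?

-20 dB/decade

With 0 zeros and 1 pole, the high-frequency asymptotic slope is 20 × (0 − 1) = -20 dB/decade.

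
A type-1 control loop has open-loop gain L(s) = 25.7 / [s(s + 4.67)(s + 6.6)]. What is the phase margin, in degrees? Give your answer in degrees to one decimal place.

73.1°

Gain crossover: |L(jω)| = 1 at ω ≈ 0.815 rad/s.
∠L(j0.815) = −90° − arctan(0.815/4.67) − arctan(0.815/6.6) ≈ -106.94°
PM = 180° + (-106.94°) = 73.06°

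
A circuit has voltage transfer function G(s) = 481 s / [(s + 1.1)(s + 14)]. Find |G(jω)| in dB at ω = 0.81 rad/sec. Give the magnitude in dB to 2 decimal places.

|j0.81| = 0.81
|j0.81 + 1.1| = √(0.81² + 1.1²) = 1.366
|j0.81 + 14| = √(0.81² + 14²) = 14.02
|G(j0.81)| = 481 × 0.81 / (1.366 × 14.02) = 20.338
20 log₁₀(20.338) = 26.166 dB

26.17 dB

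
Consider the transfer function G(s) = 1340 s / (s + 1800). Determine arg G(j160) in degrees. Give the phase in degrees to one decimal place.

84.9 deg

∠(j160) = 90.00°
∠(j160 + 1800) = arctan(160/1800) = 5.08°
∠G(j160) = 90.00° − 5.08° = 84.92°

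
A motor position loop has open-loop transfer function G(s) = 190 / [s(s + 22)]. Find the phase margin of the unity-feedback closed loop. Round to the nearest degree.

Gain crossover: |G(jω)| = 1 at ω ≈ 8.1 rad/s.
∠G(j8.1) = −90° − arctan(8.1/22) ≈ -110.22°
PM = 180° + (-110.22°) = 69.78°

70 deg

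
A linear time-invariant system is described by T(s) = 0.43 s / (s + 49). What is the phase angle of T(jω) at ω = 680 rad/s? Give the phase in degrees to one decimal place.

4.1°

∠(j680) = 90.00°
∠(j680 + 49) = arctan(680/49) = 85.88°
∠T(j680) = 90.00° − 85.88° = 4.12°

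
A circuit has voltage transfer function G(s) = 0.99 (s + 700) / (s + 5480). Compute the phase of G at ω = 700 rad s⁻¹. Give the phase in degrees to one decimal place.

37.7°

∠(j700 + 700) = arctan(700/700) = 45.00°
∠(j700 + 5480) = arctan(700/5480) = 7.28°
∠G(j700) = 45.00° − 7.28° = 37.72°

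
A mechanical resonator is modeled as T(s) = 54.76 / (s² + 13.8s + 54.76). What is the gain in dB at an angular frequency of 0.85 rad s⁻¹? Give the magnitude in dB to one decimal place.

|(j0.85)² + 13.8(j0.85) + 54.76| = |54.038 + j11.73| = 55.3
|T(j0.85)| = 54.76 / 55.3 = 0.99031
20 log₁₀(0.99031) = -0.08 dB

-0.1 dB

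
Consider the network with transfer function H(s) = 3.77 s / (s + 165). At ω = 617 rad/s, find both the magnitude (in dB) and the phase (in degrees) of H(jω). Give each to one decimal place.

|j617| = 617
|j617 + 165| = √(617² + 165²) = 638.7
|H(j617)| = 3.77 × 617 / 638.7 = 3.642
20 log₁₀(3.642) = 11.23 dB
∠(j617) = 90.00°
∠(j617 + 165) = arctan(617/165) = 75.03°
∠H(j617) = 90.00° − 75.03° = 14.97°

|H| = 11.2 dB, ∠H = 15.0 deg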